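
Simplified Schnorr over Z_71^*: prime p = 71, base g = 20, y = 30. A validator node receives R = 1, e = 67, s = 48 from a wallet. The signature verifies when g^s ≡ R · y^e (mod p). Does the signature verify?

verifies

g^s mod p:
20^2 = 400 ≡ 45
20^4 ≡ 45^2 = 2025 ≡ 37
20^8 ≡ 37^2 = 1369 ≡ 20
20^16 ≡ 20^2 = 400 ≡ 45
20^32 ≡ 45^2 = 2025 ≡ 37
48 = 32 + 16, so 20^48 ≡ 37·45 ≡ 32 (mod 71)
R · y^e mod p:
30^2 = 900 ≡ 48
30^4 ≡ 48^2 = 2304 ≡ 32
30^8 ≡ 32^2 = 1024 ≡ 30
30^16 ≡ 30^2 = 900 ≡ 48
30^32 ≡ 48^2 = 2304 ≡ 32
30^64 ≡ 32^2 = 1024 ≡ 30
67 = 64 + 2 + 1, so 30^67 ≡ 30·48·30 ≡ 32 (mod 71)
1·32 = 32 ≡ 32 (mod 71)
32 ≡ 32 (mod 71); signature holds.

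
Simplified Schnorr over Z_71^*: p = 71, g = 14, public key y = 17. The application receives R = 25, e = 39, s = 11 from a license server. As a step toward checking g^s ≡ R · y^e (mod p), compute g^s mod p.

14^11 mod 71 = 14

14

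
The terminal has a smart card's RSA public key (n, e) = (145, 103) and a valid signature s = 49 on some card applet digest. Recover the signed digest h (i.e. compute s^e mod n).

24

s^2 ≡ 49^2 = 2401 ≡ 81
s^4 ≡ 81^2 = 6561 ≡ 36
s^8 ≡ 36^2 = 1296 ≡ 136
s^16 ≡ 136^2 = 18496 ≡ 81
s^32 ≡ 81^2 = 6561 ≡ 36
s^64 ≡ 36^2 = 1296 ≡ 136
103 = 64 + 32 + 4 + 2 + 1, so s^103 ≡ 136·36·36·81·49 ≡ 24 (mod 145)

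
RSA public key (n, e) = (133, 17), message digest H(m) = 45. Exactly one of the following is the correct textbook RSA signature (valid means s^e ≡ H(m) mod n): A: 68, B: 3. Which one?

Candidate A: 68^2 = 4624 ≡ 102; 68^4 ≡ 102^2 = 10404 ≡ 30; 68^8 ≡ 30^2 = 900 ≡ 102; 68^16 ≡ 102^2 = 10404 ≡ 30; 17 = 16 + 1, so 68^17 ≡ 30·68 ≡ 45 (mod 133)
  → matches H(m) = 45
Candidate B: 3^2 = 9; 3^4 ≡ 9^2 = 81; 3^8 ≡ 81^2 = 6561 ≡ 44; 3^16 ≡ 44^2 = 1936 ≡ 74; 17 = 16 + 1, so 3^17 ≡ 74·3 ≡ 89 (mod 133)

A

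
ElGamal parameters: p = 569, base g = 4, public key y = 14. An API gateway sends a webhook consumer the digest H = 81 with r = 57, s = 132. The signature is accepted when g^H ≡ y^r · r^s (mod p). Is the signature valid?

invalid

Left side g^H mod p:
4^2 = 16
4^4 ≡ 16^2 = 256
4^8 ≡ 256^2 = 65536 ≡ 101
4^16 ≡ 101^2 = 10201 ≡ 528
4^32 ≡ 528^2 = 278784 ≡ 543
4^64 ≡ 543^2 = 294849 ≡ 107
81 = 64 + 16 + 1, so 4^81 ≡ 107·528·4 ≡ 91 (mod 569)
Right side y^r · r^s mod p:
14^2 = 196
14^4 ≡ 196^2 = 38416 ≡ 293
14^8 ≡ 293^2 = 85849 ≡ 499
14^16 ≡ 499^2 = 249001 ≡ 348
14^32 ≡ 348^2 = 121104 ≡ 476
57 = 32 + 16 + 8 + 1, so 14^57 ≡ 476·348·499·14 ≡ 91 (mod 569)
57^2 = 3249 ≡ 404
57^4 ≡ 404^2 = 163216 ≡ 482
57^8 ≡ 482^2 = 232324 ≡ 172
57^16 ≡ 172^2 = 29584 ≡ 565
57^32 ≡ 565^2 = 319225 ≡ 16
57^64 ≡ 16^2 = 256
57^128 ≡ 256^2 = 65536 ≡ 101
132 = 128 + 4, so 57^132 ≡ 101·482 ≡ 317 (mod 569)
91·317 = 28847 ≡ 397 (mod 569)
91 ≠ 397, so verification fails.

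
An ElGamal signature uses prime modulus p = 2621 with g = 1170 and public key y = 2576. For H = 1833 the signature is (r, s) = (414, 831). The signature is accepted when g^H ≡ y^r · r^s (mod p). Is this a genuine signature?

genuine

Left side g^H mod p:
1170^2 = 1368900 ≡ 738
1170^4 ≡ 738^2 = 544644 ≡ 2097
1170^8 ≡ 2097^2 = 4397409 ≡ 1992
1170^16 ≡ 1992^2 = 3968064 ≡ 2491
1170^32 ≡ 2491^2 = 6205081 ≡ 1174
1170^64 ≡ 1174^2 = 1378276 ≡ 2251
1170^128 ≡ 2251^2 = 5067001 ≡ 608
1170^256 ≡ 608^2 = 369664 ≡ 103
1170^512 ≡ 103^2 = 10609 ≡ 125
1170^1024 ≡ 125^2 = 15625 ≡ 2520
1833 = 1024 + 512 + 256 + 32 + 8 + 1, so 1170^1833 ≡ 2520·125·103·1174·1992·1170 ≡ 513 (mod 2621)
Right side y^r · r^s mod p:
2576^2 = 6635776 ≡ 2025
2576^4 ≡ 2025^2 = 4100625 ≡ 1381
2576^8 ≡ 1381^2 = 1907161 ≡ 1694
2576^16 ≡ 1694^2 = 2869636 ≡ 2262
2576^32 ≡ 2262^2 = 5116644 ≡ 452
2576^64 ≡ 452^2 = 204304 ≡ 2487
2576^128 ≡ 2487^2 = 6185169 ≡ 2230
2576^256 ≡ 2230^2 = 4972900 ≡ 863
414 = 256 + 128 + 16 + 8 + 4 + 2, so 2576^414 ≡ 863·2230·2262·1694·1381·2025 ≡ 103 (mod 2621)
414^2 = 171396 ≡ 1031
414^4 ≡ 1031^2 = 1062961 ≡ 1456
414^8 ≡ 1456^2 = 2119936 ≡ 2168
414^16 ≡ 2168^2 = 4700224 ≡ 771
414^32 ≡ 771^2 = 594441 ≡ 2095
414^64 ≡ 2095^2 = 4389025 ≡ 1471
414^128 ≡ 1471^2 = 2163841 ≡ 1516
414^256 ≡ 1516^2 = 2298256 ≡ 2260
414^512 ≡ 2260^2 = 5107600 ≡ 1892
831 = 512 + 256 + 32 + 16 + 8 + 4 + 2 + 1, so 414^831 ≡ 1892·2260·2095·771·2168·1456·1031·414 ≡ 234 (mod 2621)
103·234 = 24102 ≡ 513 (mod 2621)
513 ≡ 513 (mod 2621), so the signature is genuine.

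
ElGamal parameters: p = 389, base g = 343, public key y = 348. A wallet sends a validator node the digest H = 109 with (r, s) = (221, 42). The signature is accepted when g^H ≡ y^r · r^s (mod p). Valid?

yes

Left side g^H mod p:
343^2 = 117649 ≡ 171
343^4 ≡ 171^2 = 29241 ≡ 66
343^8 ≡ 66^2 = 4356 ≡ 77
343^16 ≡ 77^2 = 5929 ≡ 94
343^32 ≡ 94^2 = 8836 ≡ 278
343^64 ≡ 278^2 = 77284 ≡ 262
109 = 64 + 32 + 8 + 4 + 1, so 343^109 ≡ 262·278·77·66·343 ≡ 25 (mod 389)
Right side y^r · r^s mod p:
348^2 = 121104 ≡ 125
348^4 ≡ 125^2 = 15625 ≡ 65
348^8 ≡ 65^2 = 4225 ≡ 335
348^16 ≡ 335^2 = 112225 ≡ 193
348^32 ≡ 193^2 = 37249 ≡ 294
348^64 ≡ 294^2 = 86436 ≡ 78
348^128 ≡ 78^2 = 6084 ≡ 249
221 = 128 + 64 + 16 + 8 + 4 + 1, so 348^221 ≡ 249·78·193·335·65·348 ≡ 327 (mod 389)
221^2 = 48841 ≡ 216
221^4 ≡ 216^2 = 46656 ≡ 365
221^8 ≡ 365^2 = 133225 ≡ 187
221^16 ≡ 187^2 = 34969 ≡ 348
221^32 ≡ 348^2 = 121104 ≡ 125
42 = 32 + 8 + 2, so 221^42 ≡ 125·187·216 ≡ 169 (mod 389)
327·169 = 55263 ≡ 25 (mod 389)
25 ≡ 25 (mod 389), so the signature is genuine.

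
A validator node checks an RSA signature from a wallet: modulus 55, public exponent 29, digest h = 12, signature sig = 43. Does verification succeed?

fails

sig^2 ≡ 43^2 = 1849 ≡ 34
sig^4 ≡ 34^2 = 1156 ≡ 1
sig^8 ≡ 1^2 = 1
sig^16 ≡ 1^2 = 1
29 = 16 + 8 + 4 + 1, so sig^29 ≡ 1·1·1·43 ≡ 43 (mod 55)
43 ≠ 12, so verification fails.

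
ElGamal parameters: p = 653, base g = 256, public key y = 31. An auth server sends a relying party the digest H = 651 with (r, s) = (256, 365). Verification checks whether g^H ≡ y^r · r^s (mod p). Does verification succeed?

passes

Left side g^H mod p:
256^2 = 65536 ≡ 236
256^4 ≡ 236^2 = 55696 ≡ 191
256^8 ≡ 191^2 = 36481 ≡ 566
256^16 ≡ 566^2 = 320356 ≡ 386
256^32 ≡ 386^2 = 148996 ≡ 112
256^64 ≡ 112^2 = 12544 ≡ 137
256^128 ≡ 137^2 = 18769 ≡ 485
256^256 ≡ 485^2 = 235225 ≡ 145
256^512 ≡ 145^2 = 21025 ≡ 129
651 = 512 + 128 + 8 + 2 + 1, so 256^651 ≡ 129·485·566·236·256 ≡ 477 (mod 653)
Right side y^r · r^s mod p:
31^2 = 961 ≡ 308
31^4 ≡ 308^2 = 94864 ≡ 179
31^8 ≡ 179^2 = 32041 ≡ 44
31^16 ≡ 44^2 = 1936 ≡ 630
31^32 ≡ 630^2 = 396900 ≡ 529
31^64 ≡ 529^2 = 279841 ≡ 357
31^128 ≡ 357^2 = 127449 ≡ 114
31^256 ≡ 114^2 = 12996 ≡ 589
256^2 = 65536 ≡ 236
256^4 ≡ 236^2 = 55696 ≡ 191
256^8 ≡ 191^2 = 36481 ≡ 566
256^16 ≡ 566^2 = 320356 ≡ 386
256^32 ≡ 386^2 = 148996 ≡ 112
256^64 ≡ 112^2 = 12544 ≡ 137
256^128 ≡ 137^2 = 18769 ≡ 485
256^256 ≡ 485^2 = 235225 ≡ 145
365 = 256 + 64 + 32 + 8 + 4 + 1, so 256^365 ≡ 145·137·112·566·191·256 ≡ 166 (mod 653)
589·166 = 97774 ≡ 477 (mod 653)
477 ≡ 477 (mod 653), so the signature is genuine.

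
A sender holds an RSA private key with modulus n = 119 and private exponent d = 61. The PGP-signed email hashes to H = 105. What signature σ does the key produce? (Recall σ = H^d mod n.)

63

H^2 ≡ 105^2 = 11025 ≡ 77
H^4 ≡ 77^2 = 5929 ≡ 98
H^8 ≡ 98^2 = 9604 ≡ 84
H^16 ≡ 84^2 = 7056 ≡ 35
H^32 ≡ 35^2 = 1225 ≡ 35
61 = 32 + 16 + 8 + 4 + 1, so H^61 ≡ 35·35·84·98·105 ≡ 63 (mod 119)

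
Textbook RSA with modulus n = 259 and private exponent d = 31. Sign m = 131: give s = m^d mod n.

257

m^2 ≡ 131^2 = 17161 ≡ 67
m^4 ≡ 67^2 = 4489 ≡ 86
m^8 ≡ 86^2 = 7396 ≡ 144
m^16 ≡ 144^2 = 20736 ≡ 16
31 = 16 + 8 + 4 + 2 + 1, so m^31 ≡ 16·144·86·67·131 ≡ 257 (mod 259)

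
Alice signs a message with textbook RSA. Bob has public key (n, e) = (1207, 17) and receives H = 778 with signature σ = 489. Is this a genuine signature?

σ^2 ≡ 489^2 = 239121 ≡ 135
σ^4 ≡ 135^2 = 18225 ≡ 120
σ^8 ≡ 120^2 = 14400 ≡ 1123
σ^16 ≡ 1123^2 = 1261129 ≡ 1021
17 = 16 + 1, so σ^17 ≡ 1021·489 ≡ 778 (mod 1207)
Since 778 equals the digest 778, verification succeeds.

genuine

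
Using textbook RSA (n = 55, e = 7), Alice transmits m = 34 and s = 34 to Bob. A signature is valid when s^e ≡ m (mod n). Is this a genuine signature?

s^2 ≡ 34^2 = 1156 ≡ 1
s^4 ≡ 1^2 = 1
7 = 4 + 2 + 1, so s^7 ≡ 1·1·34 ≡ 34 (mod 55)
34 = m, so the signature checks out.

genuine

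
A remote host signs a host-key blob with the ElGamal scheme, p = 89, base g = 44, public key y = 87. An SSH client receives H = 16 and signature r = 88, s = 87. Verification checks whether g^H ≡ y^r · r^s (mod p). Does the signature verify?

Left side g^H mod p:
44^2 = 1936 ≡ 67
44^4 ≡ 67^2 = 4489 ≡ 39
44^8 ≡ 39^2 = 1521 ≡ 8
44^16 ≡ 8^2 = 64
Right side y^r · r^s mod p:
87^2 = 7569 ≡ 4
87^4 ≡ 4^2 = 16
87^8 ≡ 16^2 = 256 ≡ 78
87^16 ≡ 78^2 = 6084 ≡ 32
87^32 ≡ 32^2 = 1024 ≡ 45
87^64 ≡ 45^2 = 2025 ≡ 67
88 = 64 + 16 + 8, so 87^88 ≡ 67·32·78 ≡ 1 (mod 89)
88^2 = 7744 ≡ 1
88^4 ≡ 1^2 = 1
88^8 ≡ 1^2 = 1
88^16 ≡ 1^2 = 1
88^32 ≡ 1^2 = 1
88^64 ≡ 1^2 = 1
87 = 64 + 16 + 4 + 2 + 1, so 88^87 ≡ 1·1·1·1·88 ≡ 88 (mod 89)
1·88 = 88 ≡ 88 (mod 89)
64 ≠ 88, so verification fails.

does not verify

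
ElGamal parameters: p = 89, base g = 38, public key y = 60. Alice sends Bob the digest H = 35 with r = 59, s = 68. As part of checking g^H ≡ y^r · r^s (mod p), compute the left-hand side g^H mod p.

38^2 = 1444 ≡ 20
38^4 ≡ 20^2 = 400 ≡ 44
38^8 ≡ 44^2 = 1936 ≡ 67
38^16 ≡ 67^2 = 4489 ≡ 39
38^32 ≡ 39^2 = 1521 ≡ 8
35 = 32 + 2 + 1, so 38^35 ≡ 8·20·38 ≡ 28 (mod 89)

28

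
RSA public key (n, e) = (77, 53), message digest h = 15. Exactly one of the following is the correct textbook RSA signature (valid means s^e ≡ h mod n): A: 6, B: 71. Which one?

B

Candidate A: 6^2 = 36; 6^4 ≡ 36^2 = 1296 ≡ 64; 6^8 ≡ 64^2 = 4096 ≡ 15; 6^16 ≡ 15^2 = 225 ≡ 71; 6^32 ≡ 71^2 = 5041 ≡ 36; 53 = 32 + 16 + 4 + 1, so 6^53 ≡ 36·71·64·6 ≡ 62 (mod 77)
Candidate B: 71^2 = 5041 ≡ 36; 71^4 ≡ 36^2 = 1296 ≡ 64; 71^8 ≡ 64^2 = 4096 ≡ 15; 71^16 ≡ 15^2 = 225 ≡ 71; 71^32 ≡ 71^2 = 5041 ≡ 36; 53 = 32 + 16 + 4 + 1, so 71^53 ≡ 36·71·64·71 ≡ 15 (mod 77)
  → matches h = 15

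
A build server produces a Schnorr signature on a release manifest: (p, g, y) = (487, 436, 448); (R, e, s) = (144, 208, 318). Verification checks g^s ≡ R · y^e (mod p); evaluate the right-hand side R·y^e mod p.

Squares mod 487: 448^1≡448, 448^2≡60, 448^4≡191, 448^8≡443, 448^16≡475, 448^32≡144, 448^64≡282, 448^128≡143
208 = 128 + 64 + 16, so 448^208 ≡ 143·282·475 ≡ 166 (mod 487)
R · y^e ≡ 144·166 = 23904 ≡ 41 (mod 487)

41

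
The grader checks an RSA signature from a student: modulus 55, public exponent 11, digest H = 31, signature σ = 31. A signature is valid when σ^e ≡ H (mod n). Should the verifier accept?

σ^2 ≡ 31^2 = 961 ≡ 26
σ^4 ≡ 26^2 = 676 ≡ 16
σ^8 ≡ 16^2 = 256 ≡ 36
11 = 8 + 2 + 1, so σ^11 ≡ 36·26·31 ≡ 31 (mod 55)
Since 31 equals the digest 31, verification succeeds.

accept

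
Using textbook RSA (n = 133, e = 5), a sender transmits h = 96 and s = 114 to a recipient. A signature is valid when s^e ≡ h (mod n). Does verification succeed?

fails

s^2 ≡ 114^2 = 12996 ≡ 95
s^4 ≡ 95^2 = 9025 ≡ 114
5 = 4 + 1, so s^5 ≡ 114·114 ≡ 95 (mod 133)
s^5 mod 133 = 95, but h = 96.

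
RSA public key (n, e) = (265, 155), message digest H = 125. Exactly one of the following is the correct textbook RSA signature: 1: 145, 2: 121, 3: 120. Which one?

Candidate 1: Squares mod 265: 145^1≡145, 145^2≡90, 145^4≡150, 145^8≡240, 145^16≡95, 145^32≡15, 145^64≡225, 145^128≡10; 155 = 128 + 16 + 8 + 2 + 1, so 145^155 ≡ 10·95·240·90·145 ≡ 140 (mod 265)
Candidate 2: Squares mod 265: 121^1≡121, 121^2≡66, 121^4≡116, 121^8≡206, 121^16≡36, 121^32≡236, 121^64≡46, 121^128≡261; 155 = 128 + 16 + 8 + 2 + 1, so 121^155 ≡ 261·36·206·66·121 ≡ 46 (mod 265)
Candidate 3: Squares mod 265: 120^1≡120, 120^2≡90, 120^4≡150, 120^8≡240, 120^16≡95, 120^32≡15, 120^64≡225, 120^128≡10; 155 = 128 + 16 + 8 + 2 + 1, so 120^155 ≡ 10·95·240·90·120 ≡ 125 (mod 265)
  → matches H = 125

3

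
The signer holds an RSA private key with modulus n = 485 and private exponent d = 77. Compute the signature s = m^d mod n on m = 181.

76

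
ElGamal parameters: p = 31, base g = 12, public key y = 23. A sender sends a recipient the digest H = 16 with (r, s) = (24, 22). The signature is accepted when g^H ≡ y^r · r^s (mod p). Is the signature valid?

Left side g^H mod p:
12^2 = 144 ≡ 20
12^4 ≡ 20^2 = 400 ≡ 28
12^8 ≡ 28^2 = 784 ≡ 9
12^16 ≡ 9^2 = 81 ≡ 19
Right side y^r · r^s mod p:
23^2 = 529 ≡ 2
23^4 ≡ 2^2 = 4
23^8 ≡ 4^2 = 16
23^16 ≡ 16^2 = 256 ≡ 8
24 = 16 + 8, so 23^24 ≡ 8·16 ≡ 4 (mod 31)
24^2 = 576 ≡ 18
24^4 ≡ 18^2 = 324 ≡ 14
24^8 ≡ 14^2 = 196 ≡ 10
24^16 ≡ 10^2 = 100 ≡ 7
22 = 16 + 4 + 2, so 24^22 ≡ 7·14·18 ≡ 28 (mod 31)
4·28 = 112 ≡ 19 (mod 31)
19 ≡ 19 (mod 31), so the signature is genuine.

valid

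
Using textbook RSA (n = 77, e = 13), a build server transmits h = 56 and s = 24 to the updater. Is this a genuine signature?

s^2 ≡ 24^2 = 576 ≡ 37
s^4 ≡ 37^2 = 1369 ≡ 60
s^8 ≡ 60^2 = 3600 ≡ 58
13 = 8 + 4 + 1, so s^13 ≡ 58·60·24 ≡ 52 (mod 77)
52 ≠ 56, so verification fails.

forged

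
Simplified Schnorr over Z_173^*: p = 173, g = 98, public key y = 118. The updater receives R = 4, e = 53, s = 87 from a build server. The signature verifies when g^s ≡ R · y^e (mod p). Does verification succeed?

g^s mod p:
98^2 = 9604 ≡ 89
98^4 ≡ 89^2 = 7921 ≡ 136
98^8 ≡ 136^2 = 18496 ≡ 158
98^16 ≡ 158^2 = 24964 ≡ 52
98^32 ≡ 52^2 = 2704 ≡ 109
98^64 ≡ 109^2 = 11881 ≡ 117
87 = 64 + 16 + 4 + 2 + 1, so 98^87 ≡ 117·52·136·89·98 ≡ 75 (mod 173)
R · y^e mod p:
118^2 = 13924 ≡ 84
118^4 ≡ 84^2 = 7056 ≡ 136
118^8 ≡ 136^2 = 18496 ≡ 158
118^16 ≡ 158^2 = 24964 ≡ 52
118^32 ≡ 52^2 = 2704 ≡ 109
53 = 32 + 16 + 4 + 1, so 118^53 ≡ 109·52·136·118 ≡ 124 (mod 173)
4·124 = 496 ≡ 150 (mod 173)
75 ≠ 150; the check fails.

fails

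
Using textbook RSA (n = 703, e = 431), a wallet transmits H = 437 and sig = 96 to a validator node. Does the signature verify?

sig^2 ≡ 96^2 = 9216 ≡ 77
sig^4 ≡ 77^2 = 5929 ≡ 305
sig^8 ≡ 305^2 = 93025 ≡ 229
sig^16 ≡ 229^2 = 52441 ≡ 419
sig^32 ≡ 419^2 = 175561 ≡ 514
sig^64 ≡ 514^2 = 264196 ≡ 571
sig^128 ≡ 571^2 = 326041 ≡ 552
sig^256 ≡ 552^2 = 304704 ≡ 305
431 = 256 + 128 + 32 + 8 + 4 + 2 + 1, so sig^431 ≡ 305·552·514·229·305·77·96 ≡ 476 (mod 703)
476 ≠ 437, so verification fails.

does not verify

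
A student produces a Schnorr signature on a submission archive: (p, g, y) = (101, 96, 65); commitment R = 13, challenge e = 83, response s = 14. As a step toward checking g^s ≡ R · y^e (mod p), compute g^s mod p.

96^14 mod 101 = 78

78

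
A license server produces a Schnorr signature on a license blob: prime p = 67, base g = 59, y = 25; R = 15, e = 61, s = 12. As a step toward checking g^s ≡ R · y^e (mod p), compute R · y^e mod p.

59

25^61 mod 67 = 62
R · y^e ≡ 15·62 = 930 ≡ 59 (mod 67)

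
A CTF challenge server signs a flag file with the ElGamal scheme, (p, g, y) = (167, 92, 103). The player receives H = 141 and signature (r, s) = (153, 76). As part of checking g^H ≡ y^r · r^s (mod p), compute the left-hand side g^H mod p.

92^141 mod 167 = 136

136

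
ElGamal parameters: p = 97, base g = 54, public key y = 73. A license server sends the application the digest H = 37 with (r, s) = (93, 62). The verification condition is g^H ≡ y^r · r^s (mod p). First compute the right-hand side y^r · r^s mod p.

73^2 = 5329 ≡ 91
73^4 ≡ 91^2 = 8281 ≡ 36
73^8 ≡ 36^2 = 1296 ≡ 35
73^16 ≡ 35^2 = 1225 ≡ 61
73^32 ≡ 61^2 = 3721 ≡ 35
73^64 ≡ 35^2 = 1225 ≡ 61
93 = 64 + 16 + 8 + 4 + 1, so 73^93 ≡ 61·61·35·36·73 ≡ 64 (mod 97)
93^2 = 8649 ≡ 16
93^4 ≡ 16^2 = 256 ≡ 62
93^8 ≡ 62^2 = 3844 ≡ 61
93^16 ≡ 61^2 = 3721 ≡ 35
93^32 ≡ 35^2 = 1225 ≡ 61
62 = 32 + 16 + 8 + 4 + 2, so 93^62 ≡ 61·35·61·62·16 ≡ 81 (mod 97)
y^r · r^s ≡ 64·81 = 5184 ≡ 43 (mod 97)

43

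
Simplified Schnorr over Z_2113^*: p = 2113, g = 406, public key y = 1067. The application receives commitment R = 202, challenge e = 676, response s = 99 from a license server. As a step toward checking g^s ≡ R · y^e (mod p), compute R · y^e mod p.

1123

Squares mod 2113: 1067^1≡1067, 1067^2≡1695, 1067^4≡1458, 1067^8≡86, 1067^16≡1057, 1067^32≡1585, 1067^64≡1981, 1067^128≡520, 1067^256≡2049, 1067^512≡1983
676 = 512 + 128 + 32 + 4, so 1067^676 ≡ 1983·520·1585·1458 ≡ 1606 (mod 2113)
R · y^e ≡ 202·1606 = 324412 ≡ 1123 (mod 2113)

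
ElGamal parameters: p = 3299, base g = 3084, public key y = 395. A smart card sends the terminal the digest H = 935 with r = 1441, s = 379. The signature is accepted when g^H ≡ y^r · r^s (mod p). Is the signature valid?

valid

Left side g^H mod p:
Squares mod 3299: 3084^1≡3084, 3084^2≡39, 3084^4≡1521, 3084^8≡842, 3084^16≡2978, 3084^32≡772, 3084^64≡2164, 3084^128≡1615, 3084^256≡2015, 3084^512≡2455
935 = 512 + 256 + 128 + 32 + 4 + 2 + 1, so 3084^935 ≡ 2455·2015·1615·772·1521·39·3084 ≡ 2731 (mod 3299)
Right side y^r · r^s mod p:
Squares mod 3299: 395^1≡395, 395^2≡972, 395^4≡1270, 395^8≡2988, 395^16≡1050, 395^32≡634, 395^64≡2777, 395^128≡1966, 395^256≡2027, 395^512≡1474, 395^1024≡1934
1441 = 1024 + 256 + 128 + 32 + 1, so 395^1441 ≡ 1934·2027·1966·634·395 ≡ 3118 (mod 3299)
Squares mod 3299: 1441^1≡1441, 1441^2≡1410, 1441^4≡2102, 1441^8≡1043, 1441^16≡2478, 1441^32≡1045, 1441^64≡56, 1441^128≡3136, 1441^256≡177
379 = 256 + 64 + 32 + 16 + 8 + 2 + 1, so 1441^379 ≡ 177·56·1045·2478·1043·1410·1441 ≡ 2245 (mod 3299)
3118·2245 = 6999910 ≡ 2731 (mod 3299)
2731 ≡ 2731 (mod 3299), so the signature is genuine.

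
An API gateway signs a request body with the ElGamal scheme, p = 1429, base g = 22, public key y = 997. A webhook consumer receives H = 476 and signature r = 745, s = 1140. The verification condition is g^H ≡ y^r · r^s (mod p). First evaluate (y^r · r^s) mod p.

664

997^2 = 994009 ≡ 854
997^4 ≡ 854^2 = 729316 ≡ 526
997^8 ≡ 526^2 = 276676 ≡ 879
997^16 ≡ 879^2 = 772641 ≡ 981
997^32 ≡ 981^2 = 962361 ≡ 644
997^64 ≡ 644^2 = 414736 ≡ 326
997^128 ≡ 326^2 = 106276 ≡ 530
997^256 ≡ 530^2 = 280900 ≡ 816
997^512 ≡ 816^2 = 665856 ≡ 1371
745 = 512 + 128 + 64 + 32 + 8 + 1, so 997^745 ≡ 1371·530·326·644·879·997 ≡ 541 (mod 1429)
745^2 = 555025 ≡ 573
745^4 ≡ 573^2 = 328329 ≡ 1088
745^8 ≡ 1088^2 = 1183744 ≡ 532
745^16 ≡ 532^2 = 283024 ≡ 82
745^32 ≡ 82^2 = 6724 ≡ 1008
745^64 ≡ 1008^2 = 1016064 ≡ 45
745^128 ≡ 45^2 = 2025 ≡ 596
745^256 ≡ 596^2 = 355216 ≡ 824
745^512 ≡ 824^2 = 678976 ≡ 201
745^1024 ≡ 201^2 = 40401 ≡ 389
1140 = 1024 + 64 + 32 + 16 + 4, so 745^1140 ≡ 389·45·1008·82·1088 ≡ 25 (mod 1429)
y^r · r^s ≡ 541·25 = 13525 ≡ 664 (mod 1429)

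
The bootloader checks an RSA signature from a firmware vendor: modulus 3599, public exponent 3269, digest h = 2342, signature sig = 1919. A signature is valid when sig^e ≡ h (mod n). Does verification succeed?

Squares mod 3599: sig^1≡1919, sig^2≡784, sig^4≡2826, sig^8≡95, sig^16≡1827, sig^32≡1656, sig^64≡3497, sig^128≡3206, sig^256≡3291, sig^512≡1290, sig^1024≡1362, sig^2048≡1559
3269 = 2048 + 1024 + 128 + 64 + 4 + 1, so sig^3269 ≡ 1559·1362·3206·3497·2826·1919 ≡ 1257 (mod 3599)
1257 ≠ 2342, so verification fails.

fails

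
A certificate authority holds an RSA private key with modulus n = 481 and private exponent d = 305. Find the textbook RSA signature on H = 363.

428

Squares mod 481: H^1≡363, H^2≡456, H^4≡144, H^8≡53, H^16≡404, H^32≡157, H^64≡118, H^128≡456, H^256≡144
305 = 256 + 32 + 16 + 1, so H^305 ≡ 144·157·404·363 ≡ 428 (mod 481)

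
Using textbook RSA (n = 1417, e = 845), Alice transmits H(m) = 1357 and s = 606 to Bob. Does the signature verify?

does not verify

Squares mod 1417: s^1≡606, s^2≡233, s^4≡443, s^8≡703, s^16≡1093, s^32≡118, s^64≡1171, s^128≡1002, s^256≡768, s^512≡352
845 = 512 + 256 + 64 + 8 + 4 + 1, so s^845 ≡ 352·768·1171·703·443·606 ≡ 60 (mod 1417)
s^845 mod 1417 = 60, but H(m) = 1357.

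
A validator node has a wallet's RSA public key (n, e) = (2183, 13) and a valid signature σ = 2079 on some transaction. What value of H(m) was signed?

Squares mod 2183: σ^1≡2079, σ^2≡2084, σ^4≡1069, σ^8≡1052
13 = 8 + 4 + 1, so σ^13 ≡ 1052·1069·2079 ≡ 1439 (mod 2183)

1439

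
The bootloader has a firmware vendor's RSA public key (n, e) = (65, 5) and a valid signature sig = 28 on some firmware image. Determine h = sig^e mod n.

58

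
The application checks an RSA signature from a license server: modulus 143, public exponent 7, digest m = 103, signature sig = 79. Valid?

Squares mod 143: sig^1≡79, sig^2≡92, sig^4≡27
7 = 4 + 2 + 1, so sig^7 ≡ 27·92·79 ≡ 40 (mod 143)
40 ≠ 103, so verification fails.

no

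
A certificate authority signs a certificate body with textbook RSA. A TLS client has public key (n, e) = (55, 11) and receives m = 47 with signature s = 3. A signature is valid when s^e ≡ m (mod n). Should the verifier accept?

s^2 ≡ 3^2 = 9
s^4 ≡ 9^2 = 81 ≡ 26
s^8 ≡ 26^2 = 676 ≡ 16
11 = 8 + 2 + 1, so s^11 ≡ 16·9·3 ≡ 47 (mod 55)
s^11 mod 55 = 47 matches m.

accept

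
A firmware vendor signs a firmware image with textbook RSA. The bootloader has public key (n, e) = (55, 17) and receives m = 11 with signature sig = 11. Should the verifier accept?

sig^2 ≡ 11^2 = 121 ≡ 11
sig^4 ≡ 11^2 = 121 ≡ 11
sig^8 ≡ 11^2 = 121 ≡ 11
sig^16 ≡ 11^2 = 121 ≡ 11
17 = 16 + 1, so sig^17 ≡ 11·11 ≡ 11 (mod 55)
Since 11 equals the digest 11, verification succeeds.

accept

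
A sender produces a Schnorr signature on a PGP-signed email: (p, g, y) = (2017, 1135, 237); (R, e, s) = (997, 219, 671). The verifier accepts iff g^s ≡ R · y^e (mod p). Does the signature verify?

g^s mod p:
1135^2 = 1288225 ≡ 1379
1135^4 ≡ 1379^2 = 1901641 ≡ 1627
1135^8 ≡ 1627^2 = 2647129 ≡ 825
1135^16 ≡ 825^2 = 680625 ≡ 896
1135^32 ≡ 896^2 = 802816 ≡ 50
1135^64 ≡ 50^2 = 2500 ≡ 483
1135^128 ≡ 483^2 = 233289 ≡ 1334
1135^256 ≡ 1334^2 = 1779556 ≡ 562
1135^512 ≡ 562^2 = 315844 ≡ 1192
671 = 512 + 128 + 16 + 8 + 4 + 2 + 1, so 1135^671 ≡ 1192·1334·896·825·1627·1379·1135 ≡ 672 (mod 2017)
R · y^e mod p:
237^2 = 56169 ≡ 1710
237^4 ≡ 1710^2 = 2924100 ≡ 1467
237^8 ≡ 1467^2 = 2152089 ≡ 1967
237^16 ≡ 1967^2 = 3869089 ≡ 483
237^32 ≡ 483^2 = 233289 ≡ 1334
237^64 ≡ 1334^2 = 1779556 ≡ 562
237^128 ≡ 562^2 = 315844 ≡ 1192
219 = 128 + 64 + 16 + 8 + 2 + 1, so 237^219 ≡ 1192·562·483·1967·1710·237 ≡ 1528 (mod 2017)
997·1528 = 1523416 ≡ 581 (mod 2017)
672 ≠ 581; the check fails.

does not verify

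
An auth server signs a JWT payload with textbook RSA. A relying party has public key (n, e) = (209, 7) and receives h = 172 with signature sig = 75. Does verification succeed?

Squares mod 209: sig^1≡75, sig^2≡191, sig^4≡115
7 = 4 + 2 + 1, so sig^7 ≡ 115·191·75 ≡ 37 (mod 209)
The recovered value 37 does not match the digest 172.

fails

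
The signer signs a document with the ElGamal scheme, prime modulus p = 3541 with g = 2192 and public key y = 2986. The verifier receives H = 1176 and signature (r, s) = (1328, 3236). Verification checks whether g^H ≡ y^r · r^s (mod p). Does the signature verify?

verifies

Left side g^H mod p:
Squares mod 3541: 2192^1≡2192, 2192^2≡3268, 2192^4≡168, 2192^8≡3437, 2192^16≡193, 2192^32≡1839, 2192^64≡266, 2192^128≡3477, 2192^256≡555, 2192^512≡3499, 2192^1024≡1764
1176 = 1024 + 128 + 16 + 8, so 2192^1176 ≡ 1764·3477·193·3437 ≡ 3267 (mod 3541)
Right side y^r · r^s mod p:
Squares mod 3541: 2986^1≡2986, 2986^2≡3499, 2986^4≡1764, 2986^8≡2698, 2986^16≡2449, 2986^32≡2688, 2986^64≡1704, 2986^128≡3537, 2986^256≡16, 2986^512≡256, 2986^1024≡1798
1328 = 1024 + 256 + 32 + 16, so 2986^1328 ≡ 1798·16·2688·2449 ≡ 3477 (mod 3541)
Squares mod 3541: 1328^1≡1328, 1328^2≡166, 1328^4≡2769, 1328^8≡1096, 1328^16≡817, 1328^32≡1781, 1328^64≡2766, 1328^128≡2196, 1328^256≡3115, 1328^512≡885, 1328^1024≡664, 1328^2048≡1812
3236 = 2048 + 1024 + 128 + 32 + 4, so 1328^3236 ≡ 1812·664·2196·1781·2769 ≡ 2992 (mod 3541)
3477·2992 = 10403184 ≡ 3267 (mod 3541)
3267 ≡ 3267 (mod 3541), so the signature is genuine.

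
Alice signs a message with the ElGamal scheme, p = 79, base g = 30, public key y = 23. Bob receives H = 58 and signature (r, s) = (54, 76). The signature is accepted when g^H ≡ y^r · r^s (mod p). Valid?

yes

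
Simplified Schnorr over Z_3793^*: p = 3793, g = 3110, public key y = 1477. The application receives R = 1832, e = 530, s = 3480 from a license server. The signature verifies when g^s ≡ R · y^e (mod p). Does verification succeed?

fails

g^s mod p:
3110^2 = 9672100 ≡ 3743
3110^4 ≡ 3743^2 = 14010049 ≡ 2500
3110^8 ≡ 2500^2 = 6250000 ≡ 2929
3110^16 ≡ 2929^2 = 8579041 ≡ 3068
3110^32 ≡ 3068^2 = 9412624 ≡ 2191
3110^64 ≡ 2191^2 = 4800481 ≡ 2336
3110^128 ≡ 2336^2 = 5456896 ≡ 2562
3110^256 ≡ 2562^2 = 6563844 ≡ 1954
3110^512 ≡ 1954^2 = 3818116 ≡ 2358
3110^1024 ≡ 2358^2 = 5560164 ≡ 3419
3110^2048 ≡ 3419^2 = 11689561 ≡ 3328
3480 = 2048 + 1024 + 256 + 128 + 16 + 8, so 3110^3480 ≡ 3328·3419·1954·2562·3068·2929 ≡ 3521 (mod 3793)
R · y^e mod p:
1477^2 = 2181529 ≡ 554
1477^4 ≡ 554^2 = 306916 ≡ 3476
1477^8 ≡ 3476^2 = 12082576 ≡ 1871
1477^16 ≡ 1871^2 = 3500641 ≡ 3495
1477^32 ≡ 3495^2 = 12215025 ≡ 1565
1477^64 ≡ 1565^2 = 2449225 ≡ 2740
1477^128 ≡ 2740^2 = 7507600 ≡ 1253
1477^256 ≡ 1253^2 = 1570009 ≡ 3500
1477^512 ≡ 3500^2 = 12250000 ≡ 2403
530 = 512 + 16 + 2, so 1477^530 ≡ 2403·3495·554 ≡ 1380 (mod 3793)
1832·1380 = 2528160 ≡ 2022 (mod 3793)
3521 ≠ 2022; the check fails.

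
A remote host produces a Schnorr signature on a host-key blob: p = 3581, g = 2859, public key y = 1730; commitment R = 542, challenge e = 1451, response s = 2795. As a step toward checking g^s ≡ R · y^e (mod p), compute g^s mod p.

1643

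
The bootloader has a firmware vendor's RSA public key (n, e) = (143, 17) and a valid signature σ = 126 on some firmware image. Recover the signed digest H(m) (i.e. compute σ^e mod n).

3

Squares mod 143: σ^1≡126, σ^2≡3, σ^4≡9, σ^8≡81, σ^16≡126
17 = 16 + 1, so σ^17 ≡ 126·126 ≡ 3 (mod 143)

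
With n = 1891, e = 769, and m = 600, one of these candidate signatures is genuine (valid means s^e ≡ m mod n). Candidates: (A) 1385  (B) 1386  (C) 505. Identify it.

B

Candidate A: 1385^769 mod 1891 = 1470
Candidate B: 1386^769 mod 1891 = 600
  → matches m = 600
Candidate C: 505^769 mod 1891 = 1291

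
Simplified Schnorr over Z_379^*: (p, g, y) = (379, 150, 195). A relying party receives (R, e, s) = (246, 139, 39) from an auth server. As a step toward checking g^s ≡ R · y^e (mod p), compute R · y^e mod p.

217

Squares mod 379: 195^1≡195, 195^2≡125, 195^4≡86, 195^8≡195, 195^16≡125, 195^32≡86, 195^64≡195, 195^128≡125
139 = 128 + 8 + 2 + 1, so 195^139 ≡ 125·195·125·195 ≡ 138 (mod 379)
R · y^e ≡ 246·138 = 33948 ≡ 217 (mod 379)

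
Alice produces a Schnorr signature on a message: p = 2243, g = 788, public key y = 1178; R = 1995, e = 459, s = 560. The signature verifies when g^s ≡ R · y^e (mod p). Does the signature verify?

verifies

g^s mod p:
788^2 = 620944 ≡ 1876
788^4 ≡ 1876^2 = 3519376 ≡ 109
788^8 ≡ 109^2 = 11881 ≡ 666
788^16 ≡ 666^2 = 443556 ≡ 1685
788^32 ≡ 1685^2 = 2839225 ≡ 1830
788^64 ≡ 1830^2 = 3348900 ≡ 101
788^128 ≡ 101^2 = 10201 ≡ 1229
788^256 ≡ 1229^2 = 1510441 ≡ 902
788^512 ≡ 902^2 = 813604 ≡ 1638
560 = 512 + 32 + 16, so 788^560 ≡ 1638·1830·1685 ≡ 210 (mod 2243)
R · y^e mod p:
1178^2 = 1387684 ≡ 1510
1178^4 ≡ 1510^2 = 2280100 ≡ 1212
1178^8 ≡ 1212^2 = 1468944 ≡ 2022
1178^16 ≡ 2022^2 = 4088484 ≡ 1738
1178^32 ≡ 1738^2 = 3020644 ≡ 1566
1178^64 ≡ 1566^2 = 2452356 ≡ 757
1178^128 ≡ 757^2 = 573049 ≡ 1084
1178^256 ≡ 1084^2 = 1175056 ≡ 1967
459 = 256 + 128 + 64 + 8 + 2 + 1, so 1178^459 ≡ 1967·1084·757·2022·1510·1178 ≡ 2007 (mod 2243)
1995·2007 = 4003965 ≡ 210 (mod 2243)
210 ≡ 210 (mod 2243); signature holds.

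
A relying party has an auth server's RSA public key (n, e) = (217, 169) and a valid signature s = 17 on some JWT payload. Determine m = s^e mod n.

s^2 ≡ 17^2 = 289 ≡ 72
s^4 ≡ 72^2 = 5184 ≡ 193
s^8 ≡ 193^2 = 37249 ≡ 142
s^16 ≡ 142^2 = 20164 ≡ 200
s^32 ≡ 200^2 = 40000 ≡ 72
s^64 ≡ 72^2 = 5184 ≡ 193
s^128 ≡ 193^2 = 37249 ≡ 142
169 = 128 + 32 + 8 + 1, so s^169 ≡ 142·72·142·17 ≡ 24 (mod 217)

24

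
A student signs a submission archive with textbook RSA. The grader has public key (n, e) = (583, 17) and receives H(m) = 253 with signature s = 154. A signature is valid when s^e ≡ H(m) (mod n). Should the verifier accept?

accept

s^2 ≡ 154^2 = 23716 ≡ 396
s^4 ≡ 396^2 = 156816 ≡ 572
s^8 ≡ 572^2 = 327184 ≡ 121
s^16 ≡ 121^2 = 14641 ≡ 66
17 = 16 + 1, so s^17 ≡ 66·154 ≡ 253 (mod 583)
253 = H(m), so the signature checks out.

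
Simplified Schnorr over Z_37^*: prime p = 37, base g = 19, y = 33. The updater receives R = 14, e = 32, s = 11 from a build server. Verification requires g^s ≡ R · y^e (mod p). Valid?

yes

g^s mod p:
19^2 = 361 ≡ 28
19^4 ≡ 28^2 = 784 ≡ 7
19^8 ≡ 7^2 = 49 ≡ 12
11 = 8 + 2 + 1, so 19^11 ≡ 12·28·19 ≡ 20 (mod 37)
R · y^e mod p:
33^2 = 1089 ≡ 16
33^4 ≡ 16^2 = 256 ≡ 34
33^8 ≡ 34^2 = 1156 ≡ 9
33^16 ≡ 9^2 = 81 ≡ 7
33^32 ≡ 7^2 = 49 ≡ 12
14·12 = 168 ≡ 20 (mod 37)
20 ≡ 20 (mod 37); signature holds.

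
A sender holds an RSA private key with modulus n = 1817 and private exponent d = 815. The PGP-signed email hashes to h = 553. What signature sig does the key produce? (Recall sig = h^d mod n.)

553

h^815 mod 1817 = 553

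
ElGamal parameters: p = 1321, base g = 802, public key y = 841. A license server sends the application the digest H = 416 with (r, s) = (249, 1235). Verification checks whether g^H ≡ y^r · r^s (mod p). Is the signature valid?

invalid

Left side g^H mod p:
802^2 = 643204 ≡ 1198
802^4 ≡ 1198^2 = 1435204 ≡ 598
802^8 ≡ 598^2 = 357604 ≡ 934
802^16 ≡ 934^2 = 872356 ≡ 496
802^32 ≡ 496^2 = 246016 ≡ 310
802^64 ≡ 310^2 = 96100 ≡ 988
802^128 ≡ 988^2 = 976144 ≡ 1246
802^256 ≡ 1246^2 = 1552516 ≡ 341
416 = 256 + 128 + 32, so 802^416 ≡ 341·1246·310 ≡ 392 (mod 1321)
Right side y^r · r^s mod p:
841^2 = 707281 ≡ 546
841^4 ≡ 546^2 = 298116 ≡ 891
841^8 ≡ 891^2 = 793881 ≡ 1281
841^16 ≡ 1281^2 = 1640961 ≡ 279
841^32 ≡ 279^2 = 77841 ≡ 1223
841^64 ≡ 1223^2 = 1495729 ≡ 357
841^128 ≡ 357^2 = 127449 ≡ 633
249 = 128 + 64 + 32 + 16 + 8 + 1, so 841^249 ≡ 633·357·1223·279·1281·841 ≡ 1149 (mod 1321)
249^2 = 62001 ≡ 1235
249^4 ≡ 1235^2 = 1525225 ≡ 791
249^8 ≡ 791^2 = 625681 ≡ 848
249^16 ≡ 848^2 = 719104 ≡ 480
249^32 ≡ 480^2 = 230400 ≡ 546
249^64 ≡ 546^2 = 298116 ≡ 891
249^128 ≡ 891^2 = 793881 ≡ 1281
249^256 ≡ 1281^2 = 1640961 ≡ 279
249^512 ≡ 279^2 = 77841 ≡ 1223
249^1024 ≡ 1223^2 = 1495729 ≡ 357
1235 = 1024 + 128 + 64 + 16 + 2 + 1, so 249^1235 ≡ 357·1281·891·480·1235·249 ≡ 478 (mod 1321)
1149·478 = 549222 ≡ 1007 (mod 1321)
392 ≠ 1007, so verification fails.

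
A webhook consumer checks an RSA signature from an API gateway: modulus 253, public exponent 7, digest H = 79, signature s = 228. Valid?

s^7 mod 253 = 79
79 = H, so the signature checks out.

yes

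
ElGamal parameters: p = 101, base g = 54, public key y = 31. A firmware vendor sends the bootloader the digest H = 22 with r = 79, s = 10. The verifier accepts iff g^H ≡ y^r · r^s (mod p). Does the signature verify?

Left side g^H mod p:
54^22 mod 101 = 81
Right side y^r · r^s mod p:
31^79 mod 101 = 78
79^10 mod 101 = 36
78·36 = 2808 ≡ 81 (mod 101)
81 ≡ 81 (mod 101), so the signature is genuine.

verifies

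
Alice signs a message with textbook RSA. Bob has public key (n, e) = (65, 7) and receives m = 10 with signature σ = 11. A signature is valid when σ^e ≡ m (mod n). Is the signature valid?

σ^7 mod 65 = 41
σ^7 mod 65 = 41, but m = 10.

invalid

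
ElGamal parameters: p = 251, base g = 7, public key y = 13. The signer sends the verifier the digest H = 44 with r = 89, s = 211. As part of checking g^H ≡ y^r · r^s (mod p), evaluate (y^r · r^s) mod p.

45

Squares mod 251: 13^1≡13, 13^2≡169, 13^4≡198, 13^8≡48, 13^16≡45, 13^32≡17, 13^64≡38
89 = 64 + 16 + 8 + 1, so 13^89 ≡ 38·45·48·13 ≡ 39 (mod 251)
Squares mod 251: 89^1≡89, 89^2≡140, 89^4≡22, 89^8≡233, 89^16≡73, 89^32≡58, 89^64≡101, 89^128≡161
211 = 128 + 64 + 16 + 2 + 1, so 89^211 ≡ 161·101·73·140·89 ≡ 117 (mod 251)
y^r · r^s ≡ 39·117 = 4563 ≡ 45 (mod 251)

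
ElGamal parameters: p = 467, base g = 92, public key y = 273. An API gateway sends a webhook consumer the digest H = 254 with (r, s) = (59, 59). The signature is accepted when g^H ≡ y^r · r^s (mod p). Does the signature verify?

verifies

Left side g^H mod p:
92^254 mod 467 = 28
Right side y^r · r^s mod p:
273^59 mod 467 = 435
59^59 mod 467 = 291
435·291 = 126585 ≡ 28 (mod 467)
28 ≡ 28 (mod 467), so the signature is genuine.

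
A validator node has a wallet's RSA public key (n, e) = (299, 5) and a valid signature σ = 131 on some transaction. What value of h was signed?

σ^2 ≡ 131^2 = 17161 ≡ 118
σ^4 ≡ 118^2 = 13924 ≡ 170
5 = 4 + 1, so σ^5 ≡ 170·131 ≡ 144 (mod 299)

144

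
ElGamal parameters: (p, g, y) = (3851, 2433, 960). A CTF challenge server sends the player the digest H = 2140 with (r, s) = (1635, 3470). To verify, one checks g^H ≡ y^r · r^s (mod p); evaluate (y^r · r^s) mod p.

960^1635 mod 3851 = 9
1635^3470 mod 3851 = 2525
y^r · r^s ≡ 9·2525 = 22725 ≡ 3470 (mod 3851)

3470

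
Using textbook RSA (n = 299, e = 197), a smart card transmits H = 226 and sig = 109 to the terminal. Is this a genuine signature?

Squares mod 299: sig^1≡109, sig^2≡220, sig^4≡261, sig^8≡248, sig^16≡209, sig^32≡27, sig^64≡131, sig^128≡118
197 = 128 + 64 + 4 + 1, so sig^197 ≡ 118·131·261·109 ≡ 226 (mod 299)
sig^197 mod 299 = 226 matches H.

genuine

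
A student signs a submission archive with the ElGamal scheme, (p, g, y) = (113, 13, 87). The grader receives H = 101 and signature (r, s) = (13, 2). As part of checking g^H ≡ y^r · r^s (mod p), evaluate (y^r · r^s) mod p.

87^2 = 7569 ≡ 111
87^4 ≡ 111^2 = 12321 ≡ 4
87^8 ≡ 4^2 = 16
13 = 8 + 4 + 1, so 87^13 ≡ 16·4·87 ≡ 31 (mod 113)
13^2 = 169 ≡ 56
y^r · r^s ≡ 31·56 = 1736 ≡ 41 (mod 113)

41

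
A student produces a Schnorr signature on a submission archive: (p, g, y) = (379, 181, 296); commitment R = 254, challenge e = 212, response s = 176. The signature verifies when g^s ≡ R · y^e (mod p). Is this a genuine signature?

g^s mod p:
Squares mod 379: 181^1≡181, 181^2≡167, 181^4≡222, 181^8≡14, 181^16≡196, 181^32≡137, 181^64≡198, 181^128≡167
176 = 128 + 32 + 16, so 181^176 ≡ 167·137·196 ≡ 335 (mod 379)
R · y^e mod p:
Squares mod 379: 296^1≡296, 296^2≡67, 296^4≡320, 296^8≡70, 296^16≡352, 296^32≡350, 296^64≡83, 296^128≡67
212 = 128 + 64 + 16 + 4, so 296^212 ≡ 67·83·352·320 ≡ 306 (mod 379)
254·306 = 77724 ≡ 29 (mod 379)
335 ≠ 29; the check fails.

forged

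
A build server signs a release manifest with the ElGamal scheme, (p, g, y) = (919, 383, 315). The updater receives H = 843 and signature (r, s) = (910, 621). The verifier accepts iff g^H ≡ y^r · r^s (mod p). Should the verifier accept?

Left side g^H mod p:
383^2 = 146689 ≡ 568
383^4 ≡ 568^2 = 322624 ≡ 55
383^8 ≡ 55^2 = 3025 ≡ 268
383^16 ≡ 268^2 = 71824 ≡ 142
383^32 ≡ 142^2 = 20164 ≡ 865
383^64 ≡ 865^2 = 748225 ≡ 159
383^128 ≡ 159^2 = 25281 ≡ 468
383^256 ≡ 468^2 = 219024 ≡ 302
383^512 ≡ 302^2 = 91204 ≡ 223
843 = 512 + 256 + 64 + 8 + 2 + 1, so 383^843 ≡ 223·302·159·268·568·383 ≡ 190 (mod 919)
Right side y^r · r^s mod p:
315^2 = 99225 ≡ 892
315^4 ≡ 892^2 = 795664 ≡ 729
315^8 ≡ 729^2 = 531441 ≡ 259
315^16 ≡ 259^2 = 67081 ≡ 913
315^32 ≡ 913^2 = 833569 ≡ 36
315^64 ≡ 36^2 = 1296 ≡ 377
315^128 ≡ 377^2 = 142129 ≡ 603
315^256 ≡ 603^2 = 363609 ≡ 604
315^512 ≡ 604^2 = 364816 ≡ 892
910 = 512 + 256 + 128 + 8 + 4 + 2, so 315^910 ≡ 892·604·603·259·729·892 ≡ 110 (mod 919)
910^2 = 828100 ≡ 81
910^4 ≡ 81^2 = 6561 ≡ 128
910^8 ≡ 128^2 = 16384 ≡ 761
910^16 ≡ 761^2 = 579121 ≡ 151
910^32 ≡ 151^2 = 22801 ≡ 745
910^64 ≡ 745^2 = 555025 ≡ 868
910^128 ≡ 868^2 = 753424 ≡ 763
910^256 ≡ 763^2 = 582169 ≡ 442
910^512 ≡ 442^2 = 195364 ≡ 536
621 = 512 + 64 + 32 + 8 + 4 + 1, so 910^621 ≡ 536·868·745·761·128·910 ≡ 503 (mod 919)
110·503 = 55330 ≡ 190 (mod 919)
190 ≡ 190 (mod 919), so the signature is genuine.

accept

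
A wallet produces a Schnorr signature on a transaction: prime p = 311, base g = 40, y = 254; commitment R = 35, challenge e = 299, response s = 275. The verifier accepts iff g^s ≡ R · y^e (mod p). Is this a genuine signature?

genuine

g^s mod p:
40^2 = 1600 ≡ 45
40^4 ≡ 45^2 = 2025 ≡ 159
40^8 ≡ 159^2 = 25281 ≡ 90
40^16 ≡ 90^2 = 8100 ≡ 14
40^32 ≡ 14^2 = 196
40^64 ≡ 196^2 = 38416 ≡ 163
40^128 ≡ 163^2 = 26569 ≡ 134
40^256 ≡ 134^2 = 17956 ≡ 229
275 = 256 + 16 + 2 + 1, so 40^275 ≡ 229·14·45·40 ≡ 195 (mod 311)
R · y^e mod p:
254^2 = 64516 ≡ 139
254^4 ≡ 139^2 = 19321 ≡ 39
254^8 ≡ 39^2 = 1521 ≡ 277
254^16 ≡ 277^2 = 76729 ≡ 223
254^32 ≡ 223^2 = 49729 ≡ 280
254^64 ≡ 280^2 = 78400 ≡ 28
254^128 ≡ 28^2 = 784 ≡ 162
254^256 ≡ 162^2 = 26244 ≡ 120
299 = 256 + 32 + 8 + 2 + 1, so 254^299 ≡ 120·280·277·139·254 ≡ 50 (mod 311)
35·50 = 1750 ≡ 195 (mod 311)
195 ≡ 195 (mod 311); signature holds.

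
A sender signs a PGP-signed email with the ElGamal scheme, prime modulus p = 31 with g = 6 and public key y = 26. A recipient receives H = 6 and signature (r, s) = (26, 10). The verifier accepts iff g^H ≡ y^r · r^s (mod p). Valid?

yes

Left side g^H mod p:
6^2 = 36 ≡ 5
6^4 ≡ 5^2 = 25
6 = 4 + 2, so 6^6 ≡ 25·5 ≡ 1 (mod 31)
Right side y^r · r^s mod p:
26^2 = 676 ≡ 25
26^4 ≡ 25^2 = 625 ≡ 5
26^8 ≡ 5^2 = 25
26^16 ≡ 25^2 = 625 ≡ 5
26 = 16 + 8 + 2, so 26^26 ≡ 5·25·25 ≡ 25 (mod 31)
26^2 = 676 ≡ 25
26^4 ≡ 25^2 = 625 ≡ 5
26^8 ≡ 5^2 = 25
10 = 8 + 2, so 26^10 ≡ 25·25 ≡ 5 (mod 31)
25·5 = 125 ≡ 1 (mod 31)
1 ≡ 1 (mod 31), so the signature is genuine.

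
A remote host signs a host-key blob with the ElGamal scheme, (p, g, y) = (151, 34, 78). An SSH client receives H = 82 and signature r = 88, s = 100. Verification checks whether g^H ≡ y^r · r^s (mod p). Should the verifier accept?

Left side g^H mod p:
34^2 = 1156 ≡ 99
34^4 ≡ 99^2 = 9801 ≡ 137
34^8 ≡ 137^2 = 18769 ≡ 45
34^16 ≡ 45^2 = 2025 ≡ 62
34^32 ≡ 62^2 = 3844 ≡ 69
34^64 ≡ 69^2 = 4761 ≡ 80
82 = 64 + 16 + 2, so 34^82 ≡ 80·62·99 ≡ 139 (mod 151)
Right side y^r · r^s mod p:
78^2 = 6084 ≡ 44
78^4 ≡ 44^2 = 1936 ≡ 124
78^8 ≡ 124^2 = 15376 ≡ 125
78^16 ≡ 125^2 = 15625 ≡ 72
78^32 ≡ 72^2 = 5184 ≡ 50
78^64 ≡ 50^2 = 2500 ≡ 84
88 = 64 + 16 + 8, so 78^88 ≡ 84·72·125 ≡ 94 (mod 151)
88^2 = 7744 ≡ 43
88^4 ≡ 43^2 = 1849 ≡ 37
88^8 ≡ 37^2 = 1369 ≡ 10
88^16 ≡ 10^2 = 100
88^32 ≡ 100^2 = 10000 ≡ 34
88^64 ≡ 34^2 = 1156 ≡ 99
100 = 64 + 32 + 4, so 88^100 ≡ 99·34·37 ≡ 118 (mod 151)
94·118 = 11092 ≡ 69 (mod 151)
139 ≠ 69, so verification fails.

reject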